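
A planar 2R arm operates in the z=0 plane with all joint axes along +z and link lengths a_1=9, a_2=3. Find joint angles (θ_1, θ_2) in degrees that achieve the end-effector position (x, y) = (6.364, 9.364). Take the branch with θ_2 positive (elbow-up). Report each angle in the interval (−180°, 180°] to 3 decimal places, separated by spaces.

cos θ_2 = (128.1850−9²−3²)/(2·9·3) = 0.7071; θ_2 = 44.9982° (elbow-up)
β = atan2(9.3640,6.3640) = 55.7990°; ψ = atan2(2.1213,11.1214) = 10.7987°
θ_1 = β − ψ = 45.0004°

45.000 44.998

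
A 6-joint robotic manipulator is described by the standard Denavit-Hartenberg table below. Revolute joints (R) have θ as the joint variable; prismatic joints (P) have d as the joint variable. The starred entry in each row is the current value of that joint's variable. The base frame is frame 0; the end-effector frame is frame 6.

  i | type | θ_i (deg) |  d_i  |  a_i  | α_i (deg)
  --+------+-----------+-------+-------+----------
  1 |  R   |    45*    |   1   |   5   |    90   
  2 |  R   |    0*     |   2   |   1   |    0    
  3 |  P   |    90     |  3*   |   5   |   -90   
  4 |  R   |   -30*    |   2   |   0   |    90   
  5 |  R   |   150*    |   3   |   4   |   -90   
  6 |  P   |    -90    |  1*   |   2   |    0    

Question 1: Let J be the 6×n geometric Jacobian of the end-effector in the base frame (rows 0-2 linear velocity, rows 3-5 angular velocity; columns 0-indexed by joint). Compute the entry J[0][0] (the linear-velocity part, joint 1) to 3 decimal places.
3.169

axis z_0 = ẑ; lever o_n−o_0 = (7.2225,-3.1693,0.0670)
cross product → J_v[:, 0] = (3.1693,7.2225,-0.0000)
J_ω[:, 0] = z_0
entry J[0][0] = 3.1693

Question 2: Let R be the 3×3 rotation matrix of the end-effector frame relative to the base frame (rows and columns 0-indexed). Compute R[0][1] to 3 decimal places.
-0.660

End-effector y-axis (col 1 of R) = (-0.6597,-0.0474,-0.7500)
R[0][1] = -0.6597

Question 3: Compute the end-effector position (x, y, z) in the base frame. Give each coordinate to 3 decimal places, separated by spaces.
7.222 -3.169 0.067

after link 1: o_1 = (3.5355, 3.5355, 1.0000)
after link 2: o_2 = (5.6569, 2.8284, 1.0000)
after link 3: o_3 = (7.7782, 0.7071, 6.0000)
after link 4: o_4 = (6.3640, -0.7071, 6.0000)
after link 5: o_5 = (5.5621, -2.7337, 1.5000)
after link 6: o_6 = (7.2225, -3.1693, 0.0670)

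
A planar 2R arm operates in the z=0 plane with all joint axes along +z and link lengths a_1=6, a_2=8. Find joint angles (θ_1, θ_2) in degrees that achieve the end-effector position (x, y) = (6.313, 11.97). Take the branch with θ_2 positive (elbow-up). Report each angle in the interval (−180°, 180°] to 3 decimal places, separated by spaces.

cos θ_2 = (183.1349−6²−8²)/(2·6·8) = 0.8660; θ_2 = 30.0043° (elbow-up)
β = atan2(11.9700,6.3130) = 62.1928°; ψ = atan2(4.0005,12.9279) = 17.1946°
θ_1 = β − ψ = 44.9982°

44.998 30.004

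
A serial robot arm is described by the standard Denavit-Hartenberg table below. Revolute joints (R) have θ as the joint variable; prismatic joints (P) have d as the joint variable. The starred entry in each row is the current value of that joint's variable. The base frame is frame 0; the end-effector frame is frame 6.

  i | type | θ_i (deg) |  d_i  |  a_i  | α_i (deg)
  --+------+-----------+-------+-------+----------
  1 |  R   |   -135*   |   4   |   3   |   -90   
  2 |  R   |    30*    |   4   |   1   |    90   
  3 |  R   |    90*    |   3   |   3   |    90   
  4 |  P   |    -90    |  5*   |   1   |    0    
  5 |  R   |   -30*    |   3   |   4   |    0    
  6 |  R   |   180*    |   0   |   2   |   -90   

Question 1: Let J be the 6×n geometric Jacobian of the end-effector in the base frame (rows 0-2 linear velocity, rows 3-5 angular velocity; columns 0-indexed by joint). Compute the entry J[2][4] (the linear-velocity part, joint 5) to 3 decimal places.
axis z_4 = (-0.6124,-0.6124,-0.5000); lever o_n−o_4 = (-1.9319,-0.5176,-3.0000)
cross product → J_v[:, 4] = (1.5783,-0.8712,-0.8660)
J_ω[:, 4] = z_4
entry J[2][4] = -0.8660

-0.866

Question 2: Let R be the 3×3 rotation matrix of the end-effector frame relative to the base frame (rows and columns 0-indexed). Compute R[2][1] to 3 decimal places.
End-effector y-axis (col 1 of R) = (0.6124,0.6124,0.5000)
R[2][1] = 0.5000

0.500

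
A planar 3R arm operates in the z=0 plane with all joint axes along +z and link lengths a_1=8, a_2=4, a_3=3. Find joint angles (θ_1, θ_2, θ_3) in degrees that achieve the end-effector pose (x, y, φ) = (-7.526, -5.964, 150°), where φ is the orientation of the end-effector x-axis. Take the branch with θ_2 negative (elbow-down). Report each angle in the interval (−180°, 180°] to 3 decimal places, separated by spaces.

-96.868 -90.004 -23.128

wrist centre = target − a_3·(cos φ, sin φ) = (-4.9279, -7.4640)
cos θ_2 = (79.9957−8²−4²)/(2·8·4) = -0.0001; θ_2 = -90.0038° (elbow-down)
β = atan2(-7.4640,-4.9279) = -123.4338°; ψ = atan2(-4.0000,7.9997) = -26.5658°
θ_1 = β − ψ = -96.8680°
θ_3 = φ − θ_1 − θ_2 = -23.1282° (wrapped to (-180°,180°])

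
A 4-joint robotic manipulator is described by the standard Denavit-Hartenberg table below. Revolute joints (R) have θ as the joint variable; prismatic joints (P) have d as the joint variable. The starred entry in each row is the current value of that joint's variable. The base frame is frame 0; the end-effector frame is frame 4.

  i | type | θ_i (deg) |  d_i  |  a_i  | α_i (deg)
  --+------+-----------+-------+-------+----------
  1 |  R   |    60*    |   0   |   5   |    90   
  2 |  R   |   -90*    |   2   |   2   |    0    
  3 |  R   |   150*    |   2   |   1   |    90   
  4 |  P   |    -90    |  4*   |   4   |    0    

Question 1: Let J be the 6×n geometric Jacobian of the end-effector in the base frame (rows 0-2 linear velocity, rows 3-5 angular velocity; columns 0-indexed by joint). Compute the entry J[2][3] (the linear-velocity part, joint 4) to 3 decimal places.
-0.500

prismatic axis z_3 = (0.4330,0.7500,-0.5000)
J_v[:, 3] = z_3; J_ω[:, 3] = (0,0,0)
entry J[2][3] = -0.5000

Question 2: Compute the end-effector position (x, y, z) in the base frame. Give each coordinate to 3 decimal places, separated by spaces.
4.482 7.763 -3.134

after link 1: o_1 = (2.5000, 4.3301, 0.0000)
after link 2: o_2 = (4.2321, 3.3301, -2.0000)
after link 3: o_3 = (6.2141, 2.7631, -1.1340)
after link 4: o_4 = (4.4821, 7.7631, -3.1340)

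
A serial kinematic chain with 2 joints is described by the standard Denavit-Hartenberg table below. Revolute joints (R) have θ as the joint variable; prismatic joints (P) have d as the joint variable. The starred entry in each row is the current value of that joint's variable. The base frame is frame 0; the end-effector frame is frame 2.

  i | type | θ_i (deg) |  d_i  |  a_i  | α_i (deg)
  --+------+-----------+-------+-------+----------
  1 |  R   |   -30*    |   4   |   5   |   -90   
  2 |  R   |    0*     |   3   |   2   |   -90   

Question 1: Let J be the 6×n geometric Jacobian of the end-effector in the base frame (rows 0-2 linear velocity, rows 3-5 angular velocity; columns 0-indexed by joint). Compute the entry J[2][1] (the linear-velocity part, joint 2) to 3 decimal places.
-2.000

axis z_1 = (0.5000,0.8660,0.0000); lever o_n−o_1 = (3.2321,1.5981,0.0000)
cross product → J_v[:, 1] = (-0.0000,0.0000,-2.0000)
J_ω[:, 1] = z_1
entry J[2][1] = -2.0000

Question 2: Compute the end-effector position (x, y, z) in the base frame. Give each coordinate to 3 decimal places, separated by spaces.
7.562 -0.902 4.000

after link 1: o_1 = (4.3301, -2.5000, 4.0000)
after link 2: o_2 = (7.5622, -0.9019, 4.0000)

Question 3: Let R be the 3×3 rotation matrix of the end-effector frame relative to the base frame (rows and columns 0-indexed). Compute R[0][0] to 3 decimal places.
0.866

End-effector x-axis (col 0 of R) = (0.8660,-0.5000,0.0000)
R[0][0] = 0.8660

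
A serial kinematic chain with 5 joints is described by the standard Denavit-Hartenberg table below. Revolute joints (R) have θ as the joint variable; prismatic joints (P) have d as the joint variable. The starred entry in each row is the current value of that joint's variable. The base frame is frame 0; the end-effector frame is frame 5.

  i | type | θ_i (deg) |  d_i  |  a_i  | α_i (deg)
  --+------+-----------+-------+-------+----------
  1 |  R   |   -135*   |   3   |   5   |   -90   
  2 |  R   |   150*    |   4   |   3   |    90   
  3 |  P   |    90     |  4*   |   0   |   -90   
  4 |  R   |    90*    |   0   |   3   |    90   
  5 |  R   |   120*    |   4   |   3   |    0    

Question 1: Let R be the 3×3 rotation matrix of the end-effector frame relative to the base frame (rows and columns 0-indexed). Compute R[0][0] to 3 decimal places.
-0.707

End-effector x-axis (col 0 of R) = (-0.7071,-0.7071,0.0000)
R[0][0] = -0.7071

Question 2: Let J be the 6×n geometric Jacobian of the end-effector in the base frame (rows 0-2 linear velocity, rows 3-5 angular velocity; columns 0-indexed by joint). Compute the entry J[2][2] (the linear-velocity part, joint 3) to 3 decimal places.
-0.866

prismatic axis z_2 = (-0.3536,-0.3536,-0.8660)
J_v[:, 2] = z_2; J_ω[:, 2] = (0,0,0)
entry J[2][2] = -0.8660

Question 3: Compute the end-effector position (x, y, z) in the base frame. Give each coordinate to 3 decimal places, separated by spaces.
1.484 -9.830 0.634

after link 1: o_1 = (-3.5355, -3.5355, 3.0000)
after link 2: o_2 = (1.1300, -4.5268, 1.5000)
after link 3: o_3 = (-0.2842, -5.9411, -1.9641)
after link 4: o_4 = (0.7765, -4.8804, 0.6340)
after link 5: o_5 = (1.4836, -9.8301, 0.6340)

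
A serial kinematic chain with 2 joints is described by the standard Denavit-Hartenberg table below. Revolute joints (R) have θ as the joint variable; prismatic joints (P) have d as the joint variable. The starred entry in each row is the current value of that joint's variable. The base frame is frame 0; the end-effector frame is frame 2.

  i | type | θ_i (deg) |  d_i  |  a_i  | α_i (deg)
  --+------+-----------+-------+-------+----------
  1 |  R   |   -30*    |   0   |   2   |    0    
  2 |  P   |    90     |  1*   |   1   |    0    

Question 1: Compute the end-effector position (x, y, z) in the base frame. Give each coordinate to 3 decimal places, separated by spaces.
2.232 -0.134 1.000

after link 1: o_1 = (1.7321, -1.0000, 0.0000)
after link 2: o_2 = (2.2321, -0.1340, 1.0000)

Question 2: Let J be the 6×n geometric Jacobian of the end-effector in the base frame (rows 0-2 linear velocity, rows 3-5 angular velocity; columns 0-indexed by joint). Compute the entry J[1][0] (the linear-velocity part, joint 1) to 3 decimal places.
2.232

axis z_0 = ẑ; lever o_n−o_0 = (2.2321,-0.1340,1.0000)
cross product → J_v[:, 0] = (0.1340,2.2321,-0.0000)
J_ω[:, 0] = z_0
entry J[1][0] = 2.2321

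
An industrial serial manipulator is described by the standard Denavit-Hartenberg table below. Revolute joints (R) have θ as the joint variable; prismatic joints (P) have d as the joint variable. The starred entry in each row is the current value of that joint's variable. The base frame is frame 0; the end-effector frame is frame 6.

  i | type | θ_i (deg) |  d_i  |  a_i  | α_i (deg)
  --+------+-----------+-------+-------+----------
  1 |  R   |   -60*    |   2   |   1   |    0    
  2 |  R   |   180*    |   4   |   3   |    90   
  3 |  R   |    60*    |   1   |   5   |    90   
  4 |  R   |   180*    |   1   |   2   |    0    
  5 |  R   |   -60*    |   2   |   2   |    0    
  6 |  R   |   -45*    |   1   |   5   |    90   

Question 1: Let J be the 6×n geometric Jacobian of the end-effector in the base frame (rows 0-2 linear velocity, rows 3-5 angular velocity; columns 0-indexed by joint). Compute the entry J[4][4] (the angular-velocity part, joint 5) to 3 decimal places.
0.750

axis z_4 = (-0.4330,0.7500,-0.5000); lever o_n−o_4 = (4.3100,5.6582,-1.2453)
cross product → J_v[:, 4] = (1.8951,-2.6942,-5.6826)
J_ω[:, 4] = z_4
entry J[4][4] = 0.7500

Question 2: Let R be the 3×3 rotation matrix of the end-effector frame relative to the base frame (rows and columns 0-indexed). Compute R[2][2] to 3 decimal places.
End-effector z-axis (col 2 of R) = (-0.4656,0.2888,0.8365)
R[2][2] = 0.8365

0.837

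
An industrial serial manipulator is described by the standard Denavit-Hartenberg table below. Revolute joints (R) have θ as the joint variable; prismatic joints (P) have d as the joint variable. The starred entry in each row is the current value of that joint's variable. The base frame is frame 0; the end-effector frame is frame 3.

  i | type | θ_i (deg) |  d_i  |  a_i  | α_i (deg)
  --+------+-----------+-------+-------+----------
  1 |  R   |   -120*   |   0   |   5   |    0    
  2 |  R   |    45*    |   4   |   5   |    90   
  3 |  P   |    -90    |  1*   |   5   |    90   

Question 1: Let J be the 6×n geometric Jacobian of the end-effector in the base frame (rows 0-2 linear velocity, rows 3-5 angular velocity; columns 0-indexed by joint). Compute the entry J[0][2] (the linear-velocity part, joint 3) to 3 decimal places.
prismatic axis z_2 = (-0.9659,-0.2588,0.0000)
J_v[:, 2] = z_2; J_ω[:, 2] = (0,0,0)
entry J[0][2] = -0.9659

-0.966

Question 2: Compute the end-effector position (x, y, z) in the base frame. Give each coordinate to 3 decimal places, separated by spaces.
-2.172 -9.419 -1.000

after link 1: o_1 = (-2.5000, -4.3301, 0.0000)
after link 2: o_2 = (-1.2059, -9.1598, 4.0000)
after link 3: o_3 = (-2.1718, -9.4186, -1.0000)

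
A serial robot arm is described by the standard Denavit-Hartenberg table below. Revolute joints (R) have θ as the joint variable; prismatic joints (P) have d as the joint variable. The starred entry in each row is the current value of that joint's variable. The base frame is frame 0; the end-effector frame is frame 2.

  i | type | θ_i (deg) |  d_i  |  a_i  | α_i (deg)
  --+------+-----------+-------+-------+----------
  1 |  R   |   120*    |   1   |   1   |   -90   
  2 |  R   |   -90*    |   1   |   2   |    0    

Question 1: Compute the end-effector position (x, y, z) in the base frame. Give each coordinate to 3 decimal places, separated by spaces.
after link 1: o_1 = (-0.5000, 0.8660, 1.0000)
after link 2: o_2 = (-1.3660, 0.3660, 3.0000)

-1.366 0.366 3.000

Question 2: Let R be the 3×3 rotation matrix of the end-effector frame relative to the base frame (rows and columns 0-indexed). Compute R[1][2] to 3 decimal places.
End-effector z-axis (col 2 of R) = (-0.8660,-0.5000,0.0000)
R[1][2] = -0.5000

-0.500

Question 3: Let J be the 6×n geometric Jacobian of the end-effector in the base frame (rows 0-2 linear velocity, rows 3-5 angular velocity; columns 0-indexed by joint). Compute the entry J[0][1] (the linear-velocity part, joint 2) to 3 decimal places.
-1.000

axis z_1 = (-0.8660,-0.5000,0.0000); lever o_n−o_1 = (-0.8660,-0.5000,2.0000)
cross product → J_v[:, 1] = (-1.0000,1.7321,-0.0000)
J_ω[:, 1] = z_1
entry J[0][1] = -1.0000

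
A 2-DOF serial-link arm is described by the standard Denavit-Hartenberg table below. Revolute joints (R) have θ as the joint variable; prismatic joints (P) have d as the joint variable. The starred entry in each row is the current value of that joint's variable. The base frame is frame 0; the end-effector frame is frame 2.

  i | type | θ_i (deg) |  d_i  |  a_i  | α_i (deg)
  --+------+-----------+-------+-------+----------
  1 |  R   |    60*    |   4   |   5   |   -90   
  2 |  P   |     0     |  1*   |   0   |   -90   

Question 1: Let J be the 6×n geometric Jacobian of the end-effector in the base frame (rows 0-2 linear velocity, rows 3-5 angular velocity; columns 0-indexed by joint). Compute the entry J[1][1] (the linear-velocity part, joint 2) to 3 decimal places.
prismatic axis z_1 = (-0.8660,0.5000,0.0000)
J_v[:, 1] = z_1; J_ω[:, 1] = (0,0,0)
entry J[1][1] = 0.5000

0.500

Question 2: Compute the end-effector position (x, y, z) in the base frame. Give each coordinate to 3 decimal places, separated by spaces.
1.634 4.830 4.000

after link 1: o_1 = (2.5000, 4.3301, 4.0000)
after link 2: o_2 = (1.6340, 4.8301, 4.0000)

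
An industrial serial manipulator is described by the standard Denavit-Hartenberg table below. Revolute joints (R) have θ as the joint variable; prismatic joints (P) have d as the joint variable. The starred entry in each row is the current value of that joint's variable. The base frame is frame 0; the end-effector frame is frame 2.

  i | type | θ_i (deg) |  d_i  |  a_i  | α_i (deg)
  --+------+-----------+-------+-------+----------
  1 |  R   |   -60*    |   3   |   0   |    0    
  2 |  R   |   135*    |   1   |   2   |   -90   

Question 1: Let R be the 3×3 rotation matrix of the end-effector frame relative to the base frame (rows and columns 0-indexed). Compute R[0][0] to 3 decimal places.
0.259

End-effector x-axis (col 0 of R) = (0.2588,0.9659,0.0000)
R[0][0] = 0.2588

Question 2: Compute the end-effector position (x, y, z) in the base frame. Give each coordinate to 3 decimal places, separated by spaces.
after link 1: o_1 = (0.0000, 0.0000, 3.0000)
after link 2: o_2 = (0.5176, 1.9319, 4.0000)

0.518 1.932 4.000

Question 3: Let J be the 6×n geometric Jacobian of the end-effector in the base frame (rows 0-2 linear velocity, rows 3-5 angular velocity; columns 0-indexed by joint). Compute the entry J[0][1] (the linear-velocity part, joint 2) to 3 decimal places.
axis z_1 = (0.0000,0.0000,1.0000); lever o_n−o_1 = (0.5176,1.9319,1.0000)
cross product → J_v[:, 1] = (-1.9319,0.5176,0.0000)
J_ω[:, 1] = z_1
entry J[0][1] = -1.9319

-1.932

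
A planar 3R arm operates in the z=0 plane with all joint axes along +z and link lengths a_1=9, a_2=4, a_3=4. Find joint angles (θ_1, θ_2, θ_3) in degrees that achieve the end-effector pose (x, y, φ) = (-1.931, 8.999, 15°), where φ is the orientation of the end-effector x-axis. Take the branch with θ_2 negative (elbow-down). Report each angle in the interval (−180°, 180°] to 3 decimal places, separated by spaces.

150.004 -90.000 -45.003

wrist centre = target − a_3·(cos φ, sin φ) = (-5.7947, 7.9637)
cos θ_2 = (96.9995−9²−4²)/(2·9·4) = -0.0000; θ_2 = -90.0004° (elbow-down)
β = atan2(7.9637,-5.7947) = 126.0410°; ψ = atan2(-4.0000,9.0000) = -23.9626°
θ_1 = β − ψ = 150.0036°
θ_3 = φ − θ_1 − θ_2 = -45.0032° (wrapped to (-180°,180°])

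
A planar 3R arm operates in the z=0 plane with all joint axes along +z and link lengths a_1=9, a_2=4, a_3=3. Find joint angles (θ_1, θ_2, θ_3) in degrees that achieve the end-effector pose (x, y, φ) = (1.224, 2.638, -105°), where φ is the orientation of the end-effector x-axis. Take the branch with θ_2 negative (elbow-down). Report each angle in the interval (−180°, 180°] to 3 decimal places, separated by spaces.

wrist centre = target − a_3·(cos φ, sin φ) = (2.0005, 5.5358)
cos θ_2 = (34.6467−9²−4²)/(2·9·4) = -0.8660; θ_2 = -149.9992° (elbow-down)
β = atan2(5.5358,2.0005) = 70.1317°; ψ = atan2(-2.0000,5.5359) = -19.8640°
θ_1 = β − ψ = 89.9958°
θ_3 = φ − θ_1 − θ_2 = -44.9965° (wrapped to (-180°,180°])

89.996 -149.999 -44.997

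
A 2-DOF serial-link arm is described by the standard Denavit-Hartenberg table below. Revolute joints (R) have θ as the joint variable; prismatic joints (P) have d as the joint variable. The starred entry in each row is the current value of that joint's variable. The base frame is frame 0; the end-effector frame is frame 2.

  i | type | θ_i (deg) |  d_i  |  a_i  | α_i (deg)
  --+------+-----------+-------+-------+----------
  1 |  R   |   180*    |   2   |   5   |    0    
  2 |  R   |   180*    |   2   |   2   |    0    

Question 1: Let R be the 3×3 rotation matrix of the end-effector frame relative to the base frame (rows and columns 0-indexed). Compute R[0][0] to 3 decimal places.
1.000

End-effector x-axis (col 0 of R) = (1.0000,-0.0000,0.0000)
R[0][0] = 1.0000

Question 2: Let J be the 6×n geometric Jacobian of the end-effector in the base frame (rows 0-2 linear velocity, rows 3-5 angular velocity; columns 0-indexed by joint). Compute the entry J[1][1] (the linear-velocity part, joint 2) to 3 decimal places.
axis z_1 = (0.0000,0.0000,1.0000); lever o_n−o_1 = (2.0000,-0.0000,2.0000)
cross product → J_v[:, 1] = (0.0000,2.0000,-0.0000)
J_ω[:, 1] = z_1
entry J[1][1] = 2.0000

2.000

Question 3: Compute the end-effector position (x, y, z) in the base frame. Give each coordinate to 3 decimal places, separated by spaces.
-3.000 0.000 4.000

after link 1: o_1 = (-5.0000, 0.0000, 2.0000)
after link 2: o_2 = (-3.0000, 0.0000, 4.0000)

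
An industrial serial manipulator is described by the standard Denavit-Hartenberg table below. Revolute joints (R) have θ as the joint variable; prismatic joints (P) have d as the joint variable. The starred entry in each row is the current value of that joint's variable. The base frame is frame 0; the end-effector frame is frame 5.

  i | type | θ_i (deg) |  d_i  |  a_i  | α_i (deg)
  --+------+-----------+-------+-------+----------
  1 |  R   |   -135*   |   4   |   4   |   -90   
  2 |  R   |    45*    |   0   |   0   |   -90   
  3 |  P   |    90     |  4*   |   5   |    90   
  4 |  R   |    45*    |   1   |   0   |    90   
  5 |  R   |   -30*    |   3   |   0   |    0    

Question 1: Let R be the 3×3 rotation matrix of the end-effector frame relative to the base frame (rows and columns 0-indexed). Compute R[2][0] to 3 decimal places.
-0.079

End-effector x-axis (col 0 of R) = (0.1232,0.9892,-0.0795)
R[2][0] = -0.0795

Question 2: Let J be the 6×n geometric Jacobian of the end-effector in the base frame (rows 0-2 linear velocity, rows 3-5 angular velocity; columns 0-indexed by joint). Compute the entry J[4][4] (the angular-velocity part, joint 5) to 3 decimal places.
axis z_4 = (-0.8536,0.1464,0.5000); lever o_n−o_4 = (-2.5607,0.4393,1.5000)
cross product → J_v[:, 4] = (0.0000,0.0000,0.0000)
J_ω[:, 4] = z_4
entry J[4][4] = 0.1464

0.146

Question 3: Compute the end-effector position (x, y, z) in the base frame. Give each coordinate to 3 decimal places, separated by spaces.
after link 1: o_1 = (-2.8284, -2.8284, 4.0000)
after link 2: o_2 = (-2.8284, -2.8284, 4.0000)
after link 3: o_3 = (-4.3640, 2.7071, 1.1716)
after link 4: o_4 = (-4.8640, 2.2071, 0.4645)
after link 5: o_5 = (-7.4246, 2.6464, 1.9645)

-7.425 2.646 1.964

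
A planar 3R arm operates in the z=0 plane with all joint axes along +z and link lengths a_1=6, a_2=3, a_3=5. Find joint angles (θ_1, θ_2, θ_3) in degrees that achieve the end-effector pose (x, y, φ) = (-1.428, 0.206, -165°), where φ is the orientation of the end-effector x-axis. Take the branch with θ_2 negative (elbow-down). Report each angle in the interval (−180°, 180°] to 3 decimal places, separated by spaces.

wrist centre = target − a_3·(cos φ, sin φ) = (3.4016, 1.5001)
cos θ_2 = (13.8214−6²−3²)/(2·6·3) = -0.8661; θ_2 = -150.0055° (elbow-down)
β = atan2(1.5001,3.4016) = 23.7972°; ψ = atan2(-1.4998,3.4018) = -23.7914°
θ_1 = β − ψ = 47.5885°
θ_3 = φ − θ_1 − θ_2 = -62.5830° (wrapped to (-180°,180°])

47.589 -150.005 -62.583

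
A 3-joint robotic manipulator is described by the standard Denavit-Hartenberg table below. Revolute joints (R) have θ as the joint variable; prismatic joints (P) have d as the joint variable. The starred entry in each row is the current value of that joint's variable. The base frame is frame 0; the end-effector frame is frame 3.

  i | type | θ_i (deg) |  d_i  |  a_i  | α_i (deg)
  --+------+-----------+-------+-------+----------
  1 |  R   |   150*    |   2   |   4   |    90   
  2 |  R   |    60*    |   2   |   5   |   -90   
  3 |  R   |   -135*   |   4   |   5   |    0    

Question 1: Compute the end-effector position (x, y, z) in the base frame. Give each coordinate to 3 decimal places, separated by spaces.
after link 1: o_1 = (-3.4641, 2.0000, 2.0000)
after link 2: o_2 = (-4.6292, 4.9821, 6.3301)
after link 3: o_3 = (1.6695, 5.4280, 5.2683)

1.670 5.428 5.268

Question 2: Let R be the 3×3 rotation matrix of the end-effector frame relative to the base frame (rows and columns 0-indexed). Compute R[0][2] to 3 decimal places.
0.750

End-effector z-axis (col 2 of R) = (0.7500,-0.4330,0.5000)
R[0][2] = 0.7500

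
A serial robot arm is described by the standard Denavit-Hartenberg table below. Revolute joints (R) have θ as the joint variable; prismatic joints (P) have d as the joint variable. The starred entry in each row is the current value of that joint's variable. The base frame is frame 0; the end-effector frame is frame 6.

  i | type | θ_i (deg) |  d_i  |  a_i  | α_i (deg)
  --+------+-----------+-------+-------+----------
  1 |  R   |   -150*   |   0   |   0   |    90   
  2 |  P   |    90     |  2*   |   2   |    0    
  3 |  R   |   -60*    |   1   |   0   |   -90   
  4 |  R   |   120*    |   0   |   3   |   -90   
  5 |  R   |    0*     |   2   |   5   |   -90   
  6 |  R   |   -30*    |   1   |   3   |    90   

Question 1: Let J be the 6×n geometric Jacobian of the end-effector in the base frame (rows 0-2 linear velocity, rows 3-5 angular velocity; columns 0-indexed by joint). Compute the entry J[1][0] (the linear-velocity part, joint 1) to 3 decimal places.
axis z_0 = ẑ; lever o_n−o_0 = (8.0287,-0.4779,-3.0311)
cross product → J_v[:, 0] = (0.4779,8.0287,-0.0000)
J_ω[:, 0] = z_0
entry J[1][0] = 8.0287

8.029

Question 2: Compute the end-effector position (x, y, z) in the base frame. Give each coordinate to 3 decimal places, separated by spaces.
after link 1: o_1 = (0.0000, 0.0000, 0.0000)
after link 2: o_2 = (-1.0000, 1.7321, 2.0000)
after link 3: o_3 = (-1.5000, 2.5981, 2.0000)
after link 4: o_4 = (0.9240, 0.9976, 1.2500)
after link 5: o_5 = (5.7631, -0.0538, -0.8660)
after link 6: o_6 = (8.0287, -0.4779, -3.0311)

8.029 -0.478 -3.031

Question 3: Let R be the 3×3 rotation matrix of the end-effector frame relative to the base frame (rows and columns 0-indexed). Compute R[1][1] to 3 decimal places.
End-effector y-axis (col 1 of R) = (-0.4330,-0.2500,-0.8660)
R[1][1] = -0.2500

-0.250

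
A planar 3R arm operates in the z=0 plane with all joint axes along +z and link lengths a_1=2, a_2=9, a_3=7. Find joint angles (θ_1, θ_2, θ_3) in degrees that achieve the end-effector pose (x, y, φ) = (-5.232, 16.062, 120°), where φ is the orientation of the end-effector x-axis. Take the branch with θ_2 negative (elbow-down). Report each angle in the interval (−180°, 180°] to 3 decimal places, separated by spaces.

wrist centre = target − a_3·(cos φ, sin φ) = (-1.7320, 9.9998)
cos θ_2 = (102.9963−2²−9²)/(2·2·9) = 0.4999; θ_2 = -60.0069° (elbow-down)
β = atan2(9.9998,-1.7320) = 99.8263°; ψ = atan2(-7.7948,6.4991) = -50.1796°
θ_1 = β − ψ = 150.0059°
θ_3 = φ − θ_1 − θ_2 = 30.0010° (wrapped to (-180°,180°])

150.006 -60.007 30.001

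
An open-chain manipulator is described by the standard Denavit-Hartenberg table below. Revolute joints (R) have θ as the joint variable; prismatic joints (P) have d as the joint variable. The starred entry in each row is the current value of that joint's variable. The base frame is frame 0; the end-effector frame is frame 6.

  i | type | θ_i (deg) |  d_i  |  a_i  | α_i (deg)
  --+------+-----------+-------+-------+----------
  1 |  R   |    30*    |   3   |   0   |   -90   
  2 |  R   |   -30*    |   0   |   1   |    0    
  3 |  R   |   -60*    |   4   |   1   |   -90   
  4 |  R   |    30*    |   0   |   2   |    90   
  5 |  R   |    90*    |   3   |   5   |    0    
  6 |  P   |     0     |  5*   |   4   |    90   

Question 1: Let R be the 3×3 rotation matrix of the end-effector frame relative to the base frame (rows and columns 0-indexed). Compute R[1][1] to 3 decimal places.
0.750

End-effector y-axis (col 1 of R) = (-0.4330,0.7500,0.5000)
R[1][1] = 0.7500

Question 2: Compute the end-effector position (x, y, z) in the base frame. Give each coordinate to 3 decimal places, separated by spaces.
after link 1: o_1 = (0.0000, 0.0000, 3.0000)
after link 2: o_2 = (0.7500, 0.4330, 3.5000)
after link 3: o_3 = (-1.2500, 3.8971, 4.5000)
after link 4: o_4 = (-0.7500, 3.0311, 6.2321)
after link 5: o_5 = (2.2811, 7.7811, 7.7321)
after link 6: o_6 = (3.5801, 13.5311, 10.2321)

3.580 13.531 10.232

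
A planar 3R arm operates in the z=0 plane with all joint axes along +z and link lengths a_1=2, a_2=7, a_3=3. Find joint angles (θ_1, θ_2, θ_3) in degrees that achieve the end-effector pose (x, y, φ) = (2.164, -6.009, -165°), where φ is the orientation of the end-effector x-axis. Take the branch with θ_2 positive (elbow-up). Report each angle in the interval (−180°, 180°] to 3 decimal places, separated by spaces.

wrist centre = target − a_3·(cos φ, sin φ) = (5.0618, -5.2325)
cos θ_2 = (53.0011−2²−7²)/(2·2·7) = 0.0000; θ_2 = 89.9978° (elbow-up)
β = atan2(-5.2325,5.0618) = -45.9504°; ψ = atan2(7.0000,2.0003) = 74.0525°
θ_1 = β − ψ = -120.0029°
θ_3 = φ − θ_1 − θ_2 = -134.9949° (wrapped to (-180°,180°])

-120.003 89.998 -134.995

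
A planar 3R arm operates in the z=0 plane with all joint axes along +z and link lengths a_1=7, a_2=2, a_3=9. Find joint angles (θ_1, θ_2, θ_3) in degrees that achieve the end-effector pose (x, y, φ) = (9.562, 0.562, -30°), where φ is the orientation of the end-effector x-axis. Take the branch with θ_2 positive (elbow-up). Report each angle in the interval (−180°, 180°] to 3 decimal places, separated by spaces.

60.004 150.010 119.986

wrist centre = target − a_3·(cos φ, sin φ) = (1.7678, 5.0620)
cos θ_2 = (28.7489−7²−2²)/(2·7·2) = -0.8661; θ_2 = 150.0099° (elbow-up)
β = atan2(5.0620,1.7678) = 70.7496°; ψ = atan2(0.9997,5.2678) = 10.7456°
θ_1 = β − ψ = 60.0040°
θ_3 = φ − θ_1 − θ_2 = 119.9861° (wrapped to (-180°,180°])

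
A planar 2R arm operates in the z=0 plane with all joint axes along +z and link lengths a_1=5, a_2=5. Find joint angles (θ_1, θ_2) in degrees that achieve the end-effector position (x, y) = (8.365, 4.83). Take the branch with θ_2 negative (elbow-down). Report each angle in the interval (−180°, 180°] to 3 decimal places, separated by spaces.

cos θ_2 = (93.3021−5²−5²)/(2·5·5) = 0.8660; θ_2 = -29.9980° (elbow-down)
β = atan2(4.8300,8.3650) = 30.0024°; ψ = atan2(-2.4999,9.3302) = -14.9990°
θ_1 = β − ψ = 45.0014°

45.001 -29.998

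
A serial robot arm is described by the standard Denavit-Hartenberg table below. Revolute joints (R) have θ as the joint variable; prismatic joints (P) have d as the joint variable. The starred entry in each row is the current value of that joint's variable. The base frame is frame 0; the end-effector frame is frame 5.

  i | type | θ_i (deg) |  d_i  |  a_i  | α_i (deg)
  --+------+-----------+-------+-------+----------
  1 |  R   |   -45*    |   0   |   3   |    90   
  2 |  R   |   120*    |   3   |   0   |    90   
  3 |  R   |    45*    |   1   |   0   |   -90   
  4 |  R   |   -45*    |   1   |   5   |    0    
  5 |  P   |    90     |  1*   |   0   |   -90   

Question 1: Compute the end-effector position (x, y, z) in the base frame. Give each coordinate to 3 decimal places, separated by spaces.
after link 1: o_1 = (2.1213, -2.1213, 0.0000)
after link 2: o_2 = (0.0000, -4.2426, 0.0000)
after link 3: o_3 = (0.6124, -4.8550, 0.5000)
after link 4: o_4 = (-0.1242, -8.6540, 3.8205)
after link 5: o_5 = (-0.3742, -9.4040, 3.2081)

-0.374 -9.404 3.208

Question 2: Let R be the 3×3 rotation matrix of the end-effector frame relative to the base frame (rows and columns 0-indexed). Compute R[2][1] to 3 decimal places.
End-effector y-axis (col 1 of R) = (0.2500,0.7500,0.6124)
R[2][1] = 0.6124

0.612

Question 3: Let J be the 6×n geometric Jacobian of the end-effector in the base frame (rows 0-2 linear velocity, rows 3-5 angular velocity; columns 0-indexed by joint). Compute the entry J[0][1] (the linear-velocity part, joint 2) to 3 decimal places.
axis z_1 = (-0.7071,-0.7071,0.0000); lever o_n−o_1 = (-2.4955,-7.2826,3.2081)
cross product → J_v[:, 1] = (-2.2685,2.2685,3.3850)
J_ω[:, 1] = z_1
entry J[0][1] = -2.2685

-2.268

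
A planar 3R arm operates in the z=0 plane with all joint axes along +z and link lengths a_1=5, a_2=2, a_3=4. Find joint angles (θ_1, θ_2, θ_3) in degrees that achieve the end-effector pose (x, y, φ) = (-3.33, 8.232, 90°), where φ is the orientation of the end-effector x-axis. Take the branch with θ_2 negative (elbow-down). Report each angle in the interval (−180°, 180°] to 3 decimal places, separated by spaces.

150.000 -90.004 30.004

wrist centre = target − a_3·(cos φ, sin φ) = (-3.3300, 4.2320)
cos θ_2 = (28.9987−5²−2²)/(2·5·2) = -0.0001; θ_2 = -90.0037° (elbow-down)
β = atan2(4.2320,-3.3300) = 128.1979°; ψ = atan2(-2.0000,4.9999) = -21.8019°
θ_1 = β − ψ = 149.9998°
θ_3 = φ − θ_1 − θ_2 = 30.0039° (wrapped to (-180°,180°])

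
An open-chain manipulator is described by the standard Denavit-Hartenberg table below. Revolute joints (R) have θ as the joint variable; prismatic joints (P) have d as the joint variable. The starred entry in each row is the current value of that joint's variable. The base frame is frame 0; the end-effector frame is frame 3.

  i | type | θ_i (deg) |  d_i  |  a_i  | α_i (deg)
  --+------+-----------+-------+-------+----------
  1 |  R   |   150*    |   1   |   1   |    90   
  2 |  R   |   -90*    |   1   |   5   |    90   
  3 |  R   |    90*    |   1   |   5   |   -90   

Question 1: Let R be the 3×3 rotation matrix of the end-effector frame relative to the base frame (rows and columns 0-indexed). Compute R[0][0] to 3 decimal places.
0.500

End-effector x-axis (col 0 of R) = (0.5000,0.8660,0.0000)
R[0][0] = 0.5000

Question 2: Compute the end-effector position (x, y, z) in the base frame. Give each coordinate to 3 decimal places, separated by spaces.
3.000 5.196 -4.000

after link 1: o_1 = (-0.8660, 0.5000, 1.0000)
after link 2: o_2 = (-0.3660, 1.3660, -4.0000)
after link 3: o_3 = (3.0000, 5.1962, -4.0000)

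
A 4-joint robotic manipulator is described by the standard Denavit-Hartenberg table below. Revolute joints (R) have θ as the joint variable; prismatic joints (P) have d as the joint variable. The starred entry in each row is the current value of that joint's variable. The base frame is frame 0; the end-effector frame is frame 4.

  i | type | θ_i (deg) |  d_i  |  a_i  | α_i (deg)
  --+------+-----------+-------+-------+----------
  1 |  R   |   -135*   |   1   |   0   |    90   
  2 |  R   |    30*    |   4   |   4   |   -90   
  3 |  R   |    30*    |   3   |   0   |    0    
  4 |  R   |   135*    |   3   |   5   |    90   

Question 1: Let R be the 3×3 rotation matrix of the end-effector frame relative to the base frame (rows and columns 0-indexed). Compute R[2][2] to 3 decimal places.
End-effector z-axis (col 2 of R) = (0.5245,-0.8415,0.1294)
R[2][2] = 0.1294

0.129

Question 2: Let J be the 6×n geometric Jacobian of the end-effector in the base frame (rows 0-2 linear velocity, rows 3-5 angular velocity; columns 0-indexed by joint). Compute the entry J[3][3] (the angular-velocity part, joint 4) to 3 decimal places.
axis z_3 = (0.3536,0.3536,0.8660); lever o_n−o_3 = (4.9333,3.1031,0.1833)
cross product → J_v[:, 3] = (-2.6226,4.2075,-0.6470)
J_ω[:, 3] = z_3
entry J[3][3] = 0.3536

0.354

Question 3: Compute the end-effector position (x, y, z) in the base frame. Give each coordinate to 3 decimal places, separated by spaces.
0.716 4.543 5.781

after link 1: o_1 = (0.0000, 0.0000, 1.0000)
after link 2: o_2 = (-5.2779, 0.3789, 3.0000)
after link 3: o_3 = (-4.2173, 1.4396, 5.5981)
after link 4: o_4 = (0.7160, 4.5427, 5.7813)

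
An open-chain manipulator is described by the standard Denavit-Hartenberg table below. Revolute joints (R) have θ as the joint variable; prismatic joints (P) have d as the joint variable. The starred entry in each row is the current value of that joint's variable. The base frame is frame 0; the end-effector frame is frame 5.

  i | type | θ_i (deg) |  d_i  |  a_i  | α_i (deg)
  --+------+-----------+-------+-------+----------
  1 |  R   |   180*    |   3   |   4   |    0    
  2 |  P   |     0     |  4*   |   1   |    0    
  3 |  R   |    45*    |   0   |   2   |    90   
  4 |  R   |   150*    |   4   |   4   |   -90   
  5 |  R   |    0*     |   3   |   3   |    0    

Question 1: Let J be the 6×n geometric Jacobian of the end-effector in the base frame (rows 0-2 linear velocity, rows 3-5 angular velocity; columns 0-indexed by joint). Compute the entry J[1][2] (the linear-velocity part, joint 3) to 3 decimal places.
axis z_2 = (0.0000,0.0000,1.0000); lever o_n−o_2 = (1.1046,6.7615,0.9019)
cross product → J_v[:, 2] = (-6.7615,1.1046,0.0000)
J_ω[:, 2] = z_2
entry J[1][2] = 1.1046

1.105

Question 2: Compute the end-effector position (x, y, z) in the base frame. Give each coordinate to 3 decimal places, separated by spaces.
-3.895 6.761 7.902

after link 1: o_1 = (-4.0000, 0.0000, 3.0000)
after link 2: o_2 = (-5.0000, 0.0000, 7.0000)
after link 3: o_3 = (-6.4142, -1.4142, 7.0000)
after link 4: o_4 = (-6.7932, 3.8637, 9.0000)
after link 5: o_5 = (-3.8954, 6.7615, 7.9019)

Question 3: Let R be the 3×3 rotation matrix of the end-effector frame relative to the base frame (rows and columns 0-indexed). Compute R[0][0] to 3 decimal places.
0.612

End-effector x-axis (col 0 of R) = (0.6124,0.6124,0.5000)
R[0][0] = 0.6124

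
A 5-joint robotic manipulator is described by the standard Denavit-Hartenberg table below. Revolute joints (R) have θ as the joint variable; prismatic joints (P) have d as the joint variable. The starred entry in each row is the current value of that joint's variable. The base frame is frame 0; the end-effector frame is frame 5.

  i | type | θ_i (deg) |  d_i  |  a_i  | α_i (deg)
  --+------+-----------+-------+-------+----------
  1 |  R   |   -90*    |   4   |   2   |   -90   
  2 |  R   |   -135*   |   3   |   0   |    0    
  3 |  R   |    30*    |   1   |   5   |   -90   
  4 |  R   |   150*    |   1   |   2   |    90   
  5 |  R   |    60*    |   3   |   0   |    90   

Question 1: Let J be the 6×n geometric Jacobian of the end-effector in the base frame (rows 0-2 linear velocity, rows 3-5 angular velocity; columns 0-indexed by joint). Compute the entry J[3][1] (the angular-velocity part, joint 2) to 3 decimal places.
1.000

axis z_1 = (1.0000,0.0000,0.0000); lever o_n−o_1 = (0.4019,0.2681,4.8643)
cross product → J_v[:, 1] = (0.0000,-4.8643,0.2681)
J_ω[:, 1] = z_1
entry J[3][1] = 1.0000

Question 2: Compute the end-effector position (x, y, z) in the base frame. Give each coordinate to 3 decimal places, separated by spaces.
after link 1: o_1 = (0.0000, -2.0000, 4.0000)
after link 2: o_2 = (3.0000, -2.0000, 4.0000)
after link 3: o_3 = (4.0000, -0.7059, 8.8296)
after link 4: o_4 = (3.0000, -2.1201, 7.4154)
after link 5: o_5 = (0.4019, -1.7319, 8.8643)

0.402 -1.732 8.864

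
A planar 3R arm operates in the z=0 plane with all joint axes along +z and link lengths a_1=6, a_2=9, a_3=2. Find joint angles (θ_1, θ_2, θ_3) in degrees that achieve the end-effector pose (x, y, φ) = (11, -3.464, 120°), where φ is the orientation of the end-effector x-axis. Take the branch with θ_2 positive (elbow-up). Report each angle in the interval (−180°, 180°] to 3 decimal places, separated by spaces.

-60.000 60.001 119.999

wrist centre = target − a_3·(cos φ, sin φ) = (12.0000, -5.1961)
cos θ_2 = (170.9989−6²−9²)/(2·6·9) = 0.5000; θ_2 = 60.0006° (elbow-up)
β = atan2(-5.1961,12.0000) = -23.4128°; ψ = atan2(7.7943,10.4999) = 36.5872°
θ_1 = β − ψ = -60.0000°
θ_3 = φ − θ_1 − θ_2 = 119.9994° (wrapped to (-180°,180°])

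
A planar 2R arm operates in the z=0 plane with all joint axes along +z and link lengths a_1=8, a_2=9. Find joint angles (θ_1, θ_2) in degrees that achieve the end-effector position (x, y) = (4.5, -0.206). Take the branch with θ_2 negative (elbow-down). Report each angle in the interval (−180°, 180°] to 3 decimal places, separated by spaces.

cos θ_2 = (20.2924−8²−9²)/(2·8·9) = -0.8660; θ_2 = -149.9999° (elbow-down)
β = atan2(-0.2060,4.5000) = -2.6210°; ψ = atan2(-4.5000,0.2058) = -87.3818°
θ_1 = β − ψ = 84.7607°

84.761 -150.000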